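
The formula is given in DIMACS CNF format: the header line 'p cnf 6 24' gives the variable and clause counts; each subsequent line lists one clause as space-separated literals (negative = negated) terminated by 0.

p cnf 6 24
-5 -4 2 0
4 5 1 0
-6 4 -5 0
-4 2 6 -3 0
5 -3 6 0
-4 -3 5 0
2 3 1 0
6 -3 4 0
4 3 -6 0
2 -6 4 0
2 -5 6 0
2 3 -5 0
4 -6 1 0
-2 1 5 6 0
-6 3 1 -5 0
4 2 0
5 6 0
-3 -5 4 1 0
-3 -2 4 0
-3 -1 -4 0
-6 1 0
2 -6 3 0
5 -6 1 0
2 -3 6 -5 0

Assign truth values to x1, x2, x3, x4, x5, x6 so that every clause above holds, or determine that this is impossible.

x1=True; x2=True; x3=False; x4=True; x5=True; x6=False

Case x4 = True:
Case x5 = True:
(x2) alone gives x2 = True.
Case x3 = False:
Case x6 = False:
No clause remains; x1 is free.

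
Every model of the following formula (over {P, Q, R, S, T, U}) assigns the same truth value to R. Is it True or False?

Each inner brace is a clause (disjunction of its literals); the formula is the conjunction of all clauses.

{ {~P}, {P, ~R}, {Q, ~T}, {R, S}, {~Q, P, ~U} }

False

Suppose R = 1.
Unit clause (~P) forces P = 0.
Now (P) is unsatisfied and unit — conflict.
So every satisfying assignment has R = False.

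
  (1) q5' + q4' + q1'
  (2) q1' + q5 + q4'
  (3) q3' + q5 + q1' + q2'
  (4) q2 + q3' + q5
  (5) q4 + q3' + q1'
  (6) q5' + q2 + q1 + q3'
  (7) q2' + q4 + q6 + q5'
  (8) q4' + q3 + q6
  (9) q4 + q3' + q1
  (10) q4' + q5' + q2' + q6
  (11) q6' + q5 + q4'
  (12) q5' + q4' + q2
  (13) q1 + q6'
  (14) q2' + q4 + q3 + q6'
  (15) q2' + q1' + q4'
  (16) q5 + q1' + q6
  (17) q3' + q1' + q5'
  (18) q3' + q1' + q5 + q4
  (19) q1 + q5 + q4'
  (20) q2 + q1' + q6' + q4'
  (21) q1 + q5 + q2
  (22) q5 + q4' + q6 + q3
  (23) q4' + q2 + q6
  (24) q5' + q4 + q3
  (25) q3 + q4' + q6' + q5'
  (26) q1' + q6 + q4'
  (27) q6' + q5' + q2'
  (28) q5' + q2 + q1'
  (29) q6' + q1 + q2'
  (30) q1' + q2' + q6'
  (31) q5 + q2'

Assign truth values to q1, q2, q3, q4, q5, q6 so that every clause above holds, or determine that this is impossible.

q1: 1; q2: 0; q3: 0; q4: 0; q5: 0; q6: 1

Try q1 = 1.
Try q5 = 0.
Unit clause (q4') forces q4 = 0.
Unit clause (q3') forces q3 = 0.
Unit clause (q6) forces q6 = 1.
Unit clause (q2') forces q2 = 0.
Every clause now holds.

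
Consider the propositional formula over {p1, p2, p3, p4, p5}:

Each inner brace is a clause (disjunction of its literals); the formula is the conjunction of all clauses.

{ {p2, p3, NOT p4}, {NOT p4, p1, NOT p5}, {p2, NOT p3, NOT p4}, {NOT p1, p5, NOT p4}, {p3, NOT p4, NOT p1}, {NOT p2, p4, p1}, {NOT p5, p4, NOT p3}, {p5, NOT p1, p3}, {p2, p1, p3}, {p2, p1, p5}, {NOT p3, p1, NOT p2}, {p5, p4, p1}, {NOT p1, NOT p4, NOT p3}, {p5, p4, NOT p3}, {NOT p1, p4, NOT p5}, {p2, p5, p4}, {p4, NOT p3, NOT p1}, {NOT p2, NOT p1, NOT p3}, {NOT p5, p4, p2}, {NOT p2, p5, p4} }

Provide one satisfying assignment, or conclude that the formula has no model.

Suppose p2 = true.
Suppose p4 = true.
Suppose p1 = false.
(NOT p5) alone gives p5 = false.
(NOT p3) alone gives p3 = false.
Every clause now holds.

p1 ↦ false, p2 ↦ true, p3 ↦ false, p4 ↦ true, p5 ↦ false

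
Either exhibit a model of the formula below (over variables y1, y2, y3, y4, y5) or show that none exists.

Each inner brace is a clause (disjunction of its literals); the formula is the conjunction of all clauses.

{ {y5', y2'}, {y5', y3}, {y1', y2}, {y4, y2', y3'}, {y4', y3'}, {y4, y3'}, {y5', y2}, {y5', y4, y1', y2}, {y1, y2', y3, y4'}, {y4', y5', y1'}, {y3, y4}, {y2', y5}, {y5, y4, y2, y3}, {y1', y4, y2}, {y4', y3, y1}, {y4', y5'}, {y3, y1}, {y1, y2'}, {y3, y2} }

Case y5 = 0:
(y2') alone gives y2 = 0.
(y1') alone gives y1 = 0.
(y3) alone gives y3 = 1.
(y4') alone gives y4 = 0.
Now (y4) is unsatisfied and unit — conflict.
Undo y5 and try y5 = 1.
(y2') alone gives y2 = 0.
Now (y2) is unsatisfied and unit — conflict.
Either choice for y5 ends in contradiction.

UNSATISFIABLE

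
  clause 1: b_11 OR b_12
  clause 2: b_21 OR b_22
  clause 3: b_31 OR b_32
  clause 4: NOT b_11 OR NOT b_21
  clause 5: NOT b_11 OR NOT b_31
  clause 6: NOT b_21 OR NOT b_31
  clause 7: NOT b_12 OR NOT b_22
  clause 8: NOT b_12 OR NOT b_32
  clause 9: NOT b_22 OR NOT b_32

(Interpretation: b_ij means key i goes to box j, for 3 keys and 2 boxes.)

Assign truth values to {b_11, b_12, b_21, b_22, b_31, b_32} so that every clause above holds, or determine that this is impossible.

Try b_11 = true.
From the singleton clause (NOT b_21), b_21 = false.
From the singleton clause (b_22), b_22 = true.
From the singleton clause (NOT b_31), b_31 = false.
From the singleton clause (b_32), b_32 = true.
But (NOT b_32) is also a unit clause — contradiction.
So b_11 must be the other value — set b_11 = false.
From the singleton clause (b_12), b_12 = true.
From the singleton clause (NOT b_22), b_22 = false.
From the singleton clause (b_21), b_21 = true.
From the singleton clause (NOT b_31), b_31 = false.
From the singleton clause (b_32), b_32 = true.
But (NOT b_32) is also a unit clause — contradiction.
Either choice for b_11 ends in contradiction.

UNSATISFIABLE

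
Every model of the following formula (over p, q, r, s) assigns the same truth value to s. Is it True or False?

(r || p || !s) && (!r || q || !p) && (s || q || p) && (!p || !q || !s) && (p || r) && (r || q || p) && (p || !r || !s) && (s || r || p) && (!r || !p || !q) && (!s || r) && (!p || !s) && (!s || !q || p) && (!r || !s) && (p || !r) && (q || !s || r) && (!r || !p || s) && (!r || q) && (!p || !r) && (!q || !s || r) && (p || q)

False

Suppose s = true.
From the singleton clause (r), r = true.
But (!r) is also a unit clause — contradiction.
So every satisfying assignment has s = False.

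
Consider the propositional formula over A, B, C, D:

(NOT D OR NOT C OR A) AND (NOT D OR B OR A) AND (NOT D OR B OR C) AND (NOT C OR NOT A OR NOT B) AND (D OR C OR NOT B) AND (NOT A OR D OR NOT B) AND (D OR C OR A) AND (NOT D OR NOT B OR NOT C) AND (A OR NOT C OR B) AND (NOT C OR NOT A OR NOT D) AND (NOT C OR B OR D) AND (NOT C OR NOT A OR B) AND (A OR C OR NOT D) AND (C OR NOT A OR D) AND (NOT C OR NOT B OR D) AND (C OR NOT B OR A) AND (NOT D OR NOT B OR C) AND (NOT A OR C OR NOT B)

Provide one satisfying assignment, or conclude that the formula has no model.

Case D = false:
Case C = true:
Unit clause (B) forces B = true.
Now (NOT B) is unsatisfied and unit — conflict.
Backtrack on C: now try C = false.
Unit clause (NOT B) forces B = false.
Unit clause (A) forces A = true.
Now (NOT A) is unsatisfied and unit — conflict.
Both values of C lead to a conflict.
Backtrack on D: now try D = true.
Case C = false:
Unit clause (B) forces B = true.
Now (NOT B) is unsatisfied and unit — conflict.
Backtrack on C: now try C = true.
Unit clause (A) forces A = true.
Now (NOT A) is unsatisfied and unit — conflict.
Both values of C lead to a conflict.
Both values of D lead to a conflict.

UNSATISFIABLE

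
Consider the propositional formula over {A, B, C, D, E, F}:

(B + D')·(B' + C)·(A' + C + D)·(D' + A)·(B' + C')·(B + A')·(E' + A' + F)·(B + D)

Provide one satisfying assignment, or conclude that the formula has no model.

Suppose B = 1.
(C) alone gives C = 1.
But (C') is also a unit clause — contradiction.
Backtrack on B: now try B = 0.
(D') alone gives D = 0.
But (D) is also a unit clause — contradiction.
Neither B = 1 nor B = 0 works.

UNSATISFIABLE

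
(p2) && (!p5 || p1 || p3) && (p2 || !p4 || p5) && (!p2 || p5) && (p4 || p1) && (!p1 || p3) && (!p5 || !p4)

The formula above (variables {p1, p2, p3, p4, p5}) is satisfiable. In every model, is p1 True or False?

True

Suppose p1 = false.
From the singleton clause (p2), p2 = true.
From the singleton clause (p5), p5 = true.
From the singleton clause (p3), p3 = true.
From the singleton clause (p4), p4 = true.
That conflicts with the unit clause (!p4).
So every satisfying assignment has p1 = True.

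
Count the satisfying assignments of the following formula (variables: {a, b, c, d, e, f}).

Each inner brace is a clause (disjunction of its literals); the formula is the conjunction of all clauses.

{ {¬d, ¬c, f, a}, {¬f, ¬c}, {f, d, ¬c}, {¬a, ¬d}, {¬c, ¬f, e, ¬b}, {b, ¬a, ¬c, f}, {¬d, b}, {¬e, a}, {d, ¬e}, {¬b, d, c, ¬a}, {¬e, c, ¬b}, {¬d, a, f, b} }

8

There are 2^6 = 64 truth assignments over (a, b, c, d, e, f).
Split on e. With e = True, the clauses containing e are satisfied and ¬e drops from the rest; 0 of the 2^5 = 32 assignments to the other variables satisfy what remains.
With e = False, by the same count on the reduced clause set, 8 assignments work.
Total: 0 + 8 = 8.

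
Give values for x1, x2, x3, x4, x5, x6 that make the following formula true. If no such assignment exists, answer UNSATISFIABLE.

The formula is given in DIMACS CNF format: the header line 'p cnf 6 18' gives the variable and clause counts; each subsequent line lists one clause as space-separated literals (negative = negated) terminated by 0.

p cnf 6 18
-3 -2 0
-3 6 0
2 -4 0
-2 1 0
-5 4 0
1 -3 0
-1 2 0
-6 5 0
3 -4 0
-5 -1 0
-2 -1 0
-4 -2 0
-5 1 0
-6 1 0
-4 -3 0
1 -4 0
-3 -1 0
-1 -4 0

Suppose x3 = False.
The clause (¬x4) is unit, so x4 = False.
The clause (¬x5) is unit, so x5 = False.
The clause (¬x6) is unit, so x6 = False.
Suppose x2 = False.
The clause (¬x1) is unit, so x1 = False.
Every clause now holds.

x1=False, x2=False, x3=False, x4=False, x5=False, x6=False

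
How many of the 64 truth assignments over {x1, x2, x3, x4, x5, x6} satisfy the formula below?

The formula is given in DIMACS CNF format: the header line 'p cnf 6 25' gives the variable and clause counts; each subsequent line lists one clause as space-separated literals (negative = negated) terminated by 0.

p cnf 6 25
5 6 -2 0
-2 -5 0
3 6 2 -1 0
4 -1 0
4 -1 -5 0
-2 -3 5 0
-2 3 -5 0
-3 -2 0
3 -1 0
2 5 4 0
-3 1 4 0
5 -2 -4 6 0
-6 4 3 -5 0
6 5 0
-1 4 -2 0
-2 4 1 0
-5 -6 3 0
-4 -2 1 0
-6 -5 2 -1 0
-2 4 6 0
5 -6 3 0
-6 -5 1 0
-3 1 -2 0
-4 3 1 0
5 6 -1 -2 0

There are 2^6 = 64 truth assignments over (x1, x2, x3, x4, x5, x6).
Split on x1. With x1 = True, the clauses containing x1 are satisfied and ¬x1 drops from the rest; 2 of the 2^5 = 32 assignments to the other variables satisfy what remains.
With x1 = False, by the same count on the reduced clause set, 3 assignments work.
(One model: x1=F, x2=F, x3=F, x4=F, x5=T, x6=F.)
Total: 2 + 3 = 5.

5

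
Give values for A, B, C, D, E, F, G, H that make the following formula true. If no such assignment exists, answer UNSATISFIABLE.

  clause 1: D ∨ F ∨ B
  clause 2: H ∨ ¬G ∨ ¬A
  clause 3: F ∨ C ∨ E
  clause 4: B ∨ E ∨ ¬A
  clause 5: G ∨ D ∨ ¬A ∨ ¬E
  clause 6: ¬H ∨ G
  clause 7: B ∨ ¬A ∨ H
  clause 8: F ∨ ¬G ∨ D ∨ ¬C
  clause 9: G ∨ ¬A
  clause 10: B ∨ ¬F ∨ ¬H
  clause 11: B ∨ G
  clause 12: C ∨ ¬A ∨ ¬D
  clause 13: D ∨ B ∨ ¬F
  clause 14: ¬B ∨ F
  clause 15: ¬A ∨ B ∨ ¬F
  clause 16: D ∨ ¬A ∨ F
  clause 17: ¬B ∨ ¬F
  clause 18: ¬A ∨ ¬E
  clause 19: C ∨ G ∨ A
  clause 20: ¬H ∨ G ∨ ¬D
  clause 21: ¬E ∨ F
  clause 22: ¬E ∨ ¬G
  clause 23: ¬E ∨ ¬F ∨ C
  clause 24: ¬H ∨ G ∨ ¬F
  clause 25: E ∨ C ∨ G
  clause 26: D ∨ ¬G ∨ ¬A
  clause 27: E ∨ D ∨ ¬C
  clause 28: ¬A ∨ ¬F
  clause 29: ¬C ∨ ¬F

Case H = False:
Case G = True:
The clause (¬A) is unit, so A = False.
The clause (¬E) is unit, so E = False.
Case F = False:
The clause (C) is unit, so C = True.
The clause (D) is unit, so D = True.
The clause (¬B) is unit, so B = False.
This assignment satisfies each clause.

A=False,  B=False,  C=True,  D=True,  E=False,  F=False,  G=True,  H=False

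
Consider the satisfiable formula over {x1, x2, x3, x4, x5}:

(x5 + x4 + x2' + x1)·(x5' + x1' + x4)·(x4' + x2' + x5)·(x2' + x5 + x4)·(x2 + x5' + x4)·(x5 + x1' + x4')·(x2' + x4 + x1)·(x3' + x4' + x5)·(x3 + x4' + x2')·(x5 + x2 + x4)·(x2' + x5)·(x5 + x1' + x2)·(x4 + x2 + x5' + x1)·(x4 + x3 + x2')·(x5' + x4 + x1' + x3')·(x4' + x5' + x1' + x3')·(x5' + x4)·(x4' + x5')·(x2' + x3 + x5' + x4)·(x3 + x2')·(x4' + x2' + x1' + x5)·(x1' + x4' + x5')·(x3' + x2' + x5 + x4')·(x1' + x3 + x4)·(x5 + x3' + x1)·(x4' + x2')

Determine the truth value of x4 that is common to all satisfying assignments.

True

Suppose x4 = 0.
From the singleton clause (x5'), x5 = 0.
From the singleton clause (x2'), x2 = 0.
That conflicts with the unit clause (x2).
So every satisfying assignment has x4 = True.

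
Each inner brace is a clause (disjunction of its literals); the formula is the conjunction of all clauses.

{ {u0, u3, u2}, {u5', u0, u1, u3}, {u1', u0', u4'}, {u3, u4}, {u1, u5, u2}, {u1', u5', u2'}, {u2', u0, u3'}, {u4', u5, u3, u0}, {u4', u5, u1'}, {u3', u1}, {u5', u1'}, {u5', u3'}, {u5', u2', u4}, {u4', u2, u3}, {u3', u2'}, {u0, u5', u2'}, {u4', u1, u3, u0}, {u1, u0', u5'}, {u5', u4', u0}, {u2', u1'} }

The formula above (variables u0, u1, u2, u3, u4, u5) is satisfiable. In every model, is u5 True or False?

False

Suppose u5 = 1.
(u1') alone gives u1 = 0.
(u3') alone gives u3 = 0.
(u0) alone gives u0 = 1.
But (u0') is also a unit clause — contradiction.
So every satisfying assignment has u5 = False.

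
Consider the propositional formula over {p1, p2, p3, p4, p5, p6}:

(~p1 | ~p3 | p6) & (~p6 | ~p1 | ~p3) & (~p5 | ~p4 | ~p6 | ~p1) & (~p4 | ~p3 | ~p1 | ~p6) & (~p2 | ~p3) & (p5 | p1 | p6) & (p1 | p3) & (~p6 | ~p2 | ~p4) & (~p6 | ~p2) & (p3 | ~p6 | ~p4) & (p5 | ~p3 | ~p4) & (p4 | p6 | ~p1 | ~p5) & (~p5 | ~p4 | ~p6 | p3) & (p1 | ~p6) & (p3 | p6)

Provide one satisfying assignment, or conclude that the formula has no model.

p1: 0, p2: 0, p3: 1, p4: 1, p5: 1, p6: 0

Branch on p2: set p2 = 0.
Branch on p1: set p1 = 0.
Unit clause (p3) forces p3 = 1.
Unit clause (~p6) forces p6 = 0.
Unit clause (p5) forces p5 = 1.
All clauses hold; p4 can take either value.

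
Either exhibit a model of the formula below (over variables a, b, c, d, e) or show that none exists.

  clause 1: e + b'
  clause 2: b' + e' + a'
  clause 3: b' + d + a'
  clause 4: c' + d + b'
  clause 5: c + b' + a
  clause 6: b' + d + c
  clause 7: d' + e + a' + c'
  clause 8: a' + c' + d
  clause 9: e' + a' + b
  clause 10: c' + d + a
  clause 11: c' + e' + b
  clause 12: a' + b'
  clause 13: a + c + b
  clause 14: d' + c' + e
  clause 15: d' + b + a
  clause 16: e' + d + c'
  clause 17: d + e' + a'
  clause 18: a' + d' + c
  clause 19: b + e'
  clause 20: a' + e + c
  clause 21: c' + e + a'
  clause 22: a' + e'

Case e = 1:
From the singleton clause (b), b = 1.
From the singleton clause (a'), a = 0.
From the singleton clause (c), c = 1.
From the singleton clause (d), d = 1.
Every clause now holds.

a: 0; b: 1; c: 1; d: 1; e: 1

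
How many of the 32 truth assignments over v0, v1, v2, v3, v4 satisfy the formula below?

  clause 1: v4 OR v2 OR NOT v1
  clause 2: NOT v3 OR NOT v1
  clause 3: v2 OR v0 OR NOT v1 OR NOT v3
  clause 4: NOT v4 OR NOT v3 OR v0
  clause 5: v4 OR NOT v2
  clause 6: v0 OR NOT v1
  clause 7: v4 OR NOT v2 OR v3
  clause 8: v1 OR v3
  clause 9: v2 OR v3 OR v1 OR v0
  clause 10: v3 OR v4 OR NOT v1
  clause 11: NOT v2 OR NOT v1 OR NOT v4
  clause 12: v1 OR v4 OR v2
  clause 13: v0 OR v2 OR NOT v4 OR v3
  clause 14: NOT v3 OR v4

3

There are 2^5 = 32 truth assignments over (v0, v1, v2, v3, v4).
Split on v4. With v4 = true, the clauses containing v4 are satisfied and NOT v4 drops from the rest; 3 of the 2^4 = 16 assignments to the other variables satisfy what remains.
With v4 = false, by the same count on the reduced clause set, 0 assignments work.
(One model: v0=T, v1=F, v2=F, v3=T, v4=T.)
Total: 3 + 0 = 3.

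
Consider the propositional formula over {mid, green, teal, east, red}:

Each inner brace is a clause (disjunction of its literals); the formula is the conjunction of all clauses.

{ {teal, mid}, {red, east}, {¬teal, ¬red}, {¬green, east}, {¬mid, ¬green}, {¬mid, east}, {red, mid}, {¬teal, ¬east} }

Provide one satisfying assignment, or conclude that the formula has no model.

mid=True, green=False, teal=False, east=True, red=False

Branch on teal: set teal = False.
Unit clause (mid) forces mid = True.
Unit clause (¬green) forces green = False.
Unit clause (east) forces east = True.
Every clause is now satisfied; red is unconstrained.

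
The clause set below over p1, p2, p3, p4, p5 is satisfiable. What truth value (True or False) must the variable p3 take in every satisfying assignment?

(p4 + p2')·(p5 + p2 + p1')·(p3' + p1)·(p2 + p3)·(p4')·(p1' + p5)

True

Suppose p3 = 0.
(p2) alone gives p2 = 1.
(p4) alone gives p4 = 1.
But (p4') is also a unit clause — contradiction.
So every satisfying assignment has p3 = True.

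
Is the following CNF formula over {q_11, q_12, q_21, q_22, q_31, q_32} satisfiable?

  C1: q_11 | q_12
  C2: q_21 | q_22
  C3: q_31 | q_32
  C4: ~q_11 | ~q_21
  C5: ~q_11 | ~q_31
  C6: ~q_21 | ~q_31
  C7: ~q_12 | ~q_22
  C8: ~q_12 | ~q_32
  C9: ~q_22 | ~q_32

No

Suppose q_11 = 1.
Unit clause (~q_21) forces q_21 = 0.
Unit clause (q_22) forces q_22 = 1.
Unit clause (~q_31) forces q_31 = 0.
Unit clause (q_32) forces q_32 = 1.
That conflicts with the unit clause (~q_32).
That branch fails; take q_11 = 0 instead.
Unit clause (q_12) forces q_12 = 1.
Unit clause (~q_22) forces q_22 = 0.
Unit clause (q_21) forces q_21 = 1.
Unit clause (~q_31) forces q_31 = 0.
Unit clause (q_32) forces q_32 = 1.
That conflicts with the unit clause (~q_32).
Both values of q_11 lead to a conflict.
No assignment satisfies every clause.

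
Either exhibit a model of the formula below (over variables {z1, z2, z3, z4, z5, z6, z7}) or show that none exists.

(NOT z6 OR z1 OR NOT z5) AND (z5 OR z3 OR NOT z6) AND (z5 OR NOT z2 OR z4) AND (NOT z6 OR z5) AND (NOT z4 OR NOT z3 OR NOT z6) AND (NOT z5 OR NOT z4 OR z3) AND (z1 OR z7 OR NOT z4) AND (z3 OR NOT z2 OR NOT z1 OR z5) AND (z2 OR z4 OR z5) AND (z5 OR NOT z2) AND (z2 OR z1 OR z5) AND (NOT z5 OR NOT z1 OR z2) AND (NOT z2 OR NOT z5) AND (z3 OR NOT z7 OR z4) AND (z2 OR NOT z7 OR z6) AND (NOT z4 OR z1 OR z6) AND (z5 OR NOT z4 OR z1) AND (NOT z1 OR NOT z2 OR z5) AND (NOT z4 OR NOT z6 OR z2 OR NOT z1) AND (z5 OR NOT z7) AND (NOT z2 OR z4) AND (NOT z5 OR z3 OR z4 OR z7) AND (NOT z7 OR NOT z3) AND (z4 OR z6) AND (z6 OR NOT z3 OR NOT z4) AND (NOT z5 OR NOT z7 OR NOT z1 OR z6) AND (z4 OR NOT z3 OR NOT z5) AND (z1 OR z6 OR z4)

Case z6 = false:
Unit clause (z4) forces z4 = true.
Unit clause (z1) forces z1 = true.
Unit clause (NOT z3) forces z3 = false.
Unit clause (NOT z5) forces z5 = false.
Unit clause (NOT z2) forces z2 = false.
Unit clause (NOT z7) forces z7 = false.
This assignment satisfies each clause.

z1=true, z2=false, z3=false, z4=true, z5=false, z6=false, z7=false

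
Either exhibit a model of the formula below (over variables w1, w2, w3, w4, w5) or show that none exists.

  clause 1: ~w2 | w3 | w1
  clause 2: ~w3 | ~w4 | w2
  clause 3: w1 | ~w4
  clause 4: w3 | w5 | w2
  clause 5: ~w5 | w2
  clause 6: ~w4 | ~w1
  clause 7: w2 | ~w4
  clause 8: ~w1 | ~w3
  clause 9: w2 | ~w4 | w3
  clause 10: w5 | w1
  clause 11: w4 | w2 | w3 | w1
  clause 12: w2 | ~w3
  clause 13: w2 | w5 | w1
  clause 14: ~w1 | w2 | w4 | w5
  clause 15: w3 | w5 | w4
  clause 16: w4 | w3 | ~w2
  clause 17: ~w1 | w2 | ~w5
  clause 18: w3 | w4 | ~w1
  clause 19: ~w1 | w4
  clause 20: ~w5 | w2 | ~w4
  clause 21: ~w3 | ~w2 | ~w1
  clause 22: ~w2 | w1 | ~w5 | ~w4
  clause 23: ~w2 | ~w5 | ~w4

Case w1 = 0:
Unit clause (~w4) forces w4 = 0.
Unit clause (w5) forces w5 = 1.
Unit clause (w2) forces w2 = 1.
Unit clause (w3) forces w3 = 1.
Every clause now holds.

w1=0; w2=1; w3=1; w4=0; w5=1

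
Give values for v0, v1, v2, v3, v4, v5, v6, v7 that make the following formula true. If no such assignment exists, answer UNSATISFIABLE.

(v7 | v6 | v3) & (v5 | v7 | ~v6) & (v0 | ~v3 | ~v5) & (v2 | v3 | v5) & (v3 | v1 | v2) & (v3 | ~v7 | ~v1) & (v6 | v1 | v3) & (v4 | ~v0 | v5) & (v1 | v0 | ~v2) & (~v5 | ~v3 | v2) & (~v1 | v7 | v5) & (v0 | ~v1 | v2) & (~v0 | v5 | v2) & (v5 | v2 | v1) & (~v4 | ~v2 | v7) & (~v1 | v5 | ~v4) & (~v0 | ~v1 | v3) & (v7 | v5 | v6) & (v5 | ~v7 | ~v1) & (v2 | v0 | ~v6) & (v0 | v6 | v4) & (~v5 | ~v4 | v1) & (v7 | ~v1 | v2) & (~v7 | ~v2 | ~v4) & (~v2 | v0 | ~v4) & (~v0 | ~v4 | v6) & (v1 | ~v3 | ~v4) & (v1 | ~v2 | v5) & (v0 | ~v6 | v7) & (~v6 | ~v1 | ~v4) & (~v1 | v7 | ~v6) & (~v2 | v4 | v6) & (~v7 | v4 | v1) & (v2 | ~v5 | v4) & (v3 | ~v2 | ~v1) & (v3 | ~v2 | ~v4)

v0: 1; v1: 1; v2: 1; v3: 1; v4: 0; v5: 1; v6: 1; v7: 1

Suppose v7 = 1.
Suppose v3 = 1.
Suppose v0 = 1.
Suppose v4 = 0.
Unit clause (v5) forces v5 = 1.
Unit clause (v2) forces v2 = 1.
Unit clause (v6) forces v6 = 1.
Unit clause (v1) forces v1 = 1.
Every clause now holds.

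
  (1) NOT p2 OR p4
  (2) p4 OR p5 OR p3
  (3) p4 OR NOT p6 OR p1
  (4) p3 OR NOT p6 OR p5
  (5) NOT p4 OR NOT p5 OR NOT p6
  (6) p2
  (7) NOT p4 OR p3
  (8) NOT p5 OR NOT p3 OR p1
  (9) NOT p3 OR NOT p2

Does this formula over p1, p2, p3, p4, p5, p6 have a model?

No

From the singleton clause (p2), p2 = true.
From the singleton clause (p4), p4 = true.
From the singleton clause (p3), p3 = true.
But (NOT p3) is also a unit clause — contradiction.
No assignment satisfies every clause.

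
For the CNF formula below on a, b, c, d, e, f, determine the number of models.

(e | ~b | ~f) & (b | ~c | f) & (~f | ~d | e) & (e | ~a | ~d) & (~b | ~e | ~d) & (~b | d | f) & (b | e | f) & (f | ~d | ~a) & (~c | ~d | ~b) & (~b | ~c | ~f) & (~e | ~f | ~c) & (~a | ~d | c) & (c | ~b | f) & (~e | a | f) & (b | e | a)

8

There are 2^6 = 64 truth assignments over (a, b, c, d, e, f).
Split on f. With f = 1, the clauses containing f are satisfied and ~f drops from the rest; 7 of the 2^5 = 32 assignments to the other variables satisfy what remains.
With f = 0, by the same count on the reduced clause set, 1 assignment works.
(One model: a=F, b=F, c=F, d=F, e=T, f=T.)
Total: 7 + 1 = 8.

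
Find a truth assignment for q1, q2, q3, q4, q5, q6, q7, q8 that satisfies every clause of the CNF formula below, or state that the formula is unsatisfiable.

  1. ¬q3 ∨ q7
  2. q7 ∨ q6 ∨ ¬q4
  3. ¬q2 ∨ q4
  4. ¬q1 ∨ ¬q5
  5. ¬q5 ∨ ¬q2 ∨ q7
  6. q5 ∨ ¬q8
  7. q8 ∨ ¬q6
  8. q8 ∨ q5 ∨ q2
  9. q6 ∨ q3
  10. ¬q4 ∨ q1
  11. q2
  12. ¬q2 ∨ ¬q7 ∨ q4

The clause (q2) is unit, so q2 = True.
The clause (q4) is unit, so q4 = True.
The clause (q1) is unit, so q1 = True.
The clause (¬q5) is unit, so q5 = False.
The clause (¬q8) is unit, so q8 = False.
The clause (¬q6) is unit, so q6 = False.
The clause (q7) is unit, so q7 = True.
The clause (q3) is unit, so q3 = True.
All clauses are satisfied.

q1=True, q2=True, q3=True, q4=True, q5=False, q6=False, q7=True, q8=False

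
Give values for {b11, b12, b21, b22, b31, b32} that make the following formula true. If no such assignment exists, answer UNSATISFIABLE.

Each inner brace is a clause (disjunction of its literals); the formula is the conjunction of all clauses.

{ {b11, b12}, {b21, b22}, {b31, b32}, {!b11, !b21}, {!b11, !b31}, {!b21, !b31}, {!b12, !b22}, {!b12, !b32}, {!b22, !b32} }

Try b11 = true.
(!b21) alone gives b21 = false.
(b22) alone gives b22 = true.
(!b31) alone gives b31 = false.
(b32) alone gives b32 = true.
But (!b32) is also a unit clause — contradiction.
So b11 must be the other value — set b11 = false.
(b12) alone gives b12 = true.
(!b22) alone gives b22 = false.
(b21) alone gives b21 = true.
(!b31) alone gives b31 = false.
(b32) alone gives b32 = true.
But (!b32) is also a unit clause — contradiction.
Both values of b11 lead to a conflict.

UNSATISFIABLE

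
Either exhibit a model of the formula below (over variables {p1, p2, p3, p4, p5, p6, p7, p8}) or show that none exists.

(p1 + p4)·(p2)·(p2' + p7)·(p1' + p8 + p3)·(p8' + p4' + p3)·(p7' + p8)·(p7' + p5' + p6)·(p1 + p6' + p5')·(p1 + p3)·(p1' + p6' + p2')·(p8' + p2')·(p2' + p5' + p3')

UNSATISFIABLE

Unit clause (p2) forces p2 = 1.
Unit clause (p7) forces p7 = 1.
Unit clause (p8) forces p8 = 1.
But (p8') is also a unit clause — contradiction.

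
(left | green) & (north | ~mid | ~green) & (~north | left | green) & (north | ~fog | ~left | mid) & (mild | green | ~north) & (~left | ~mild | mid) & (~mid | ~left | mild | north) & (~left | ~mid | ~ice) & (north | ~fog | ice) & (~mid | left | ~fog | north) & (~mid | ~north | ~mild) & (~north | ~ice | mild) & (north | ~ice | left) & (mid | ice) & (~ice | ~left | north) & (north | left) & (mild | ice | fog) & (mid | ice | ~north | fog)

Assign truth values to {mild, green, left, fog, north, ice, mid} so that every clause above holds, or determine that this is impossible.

mild=0,  green=1,  left=1,  fog=1,  north=1,  ice=0,  mid=1

Case left = 1:
Case mild = 0:
Case green = 1:
Case north = 1:
The clause (~ice) is unit, so ice = 0.
The clause (mid) is unit, so mid = 1.
The clause (fog) is unit, so fog = 1.
All clauses are satisfied.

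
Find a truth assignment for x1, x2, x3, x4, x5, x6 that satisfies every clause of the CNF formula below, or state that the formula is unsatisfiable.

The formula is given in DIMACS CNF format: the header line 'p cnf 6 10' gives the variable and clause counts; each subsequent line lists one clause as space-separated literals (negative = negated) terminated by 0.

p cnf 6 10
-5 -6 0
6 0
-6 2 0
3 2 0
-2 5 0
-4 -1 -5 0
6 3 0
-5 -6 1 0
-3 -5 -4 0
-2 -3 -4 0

From the singleton clause (x6), x6 = True.
From the singleton clause (¬x5), x5 = False.
From the singleton clause (x2), x2 = True.
But (¬x2) is also a unit clause — contradiction.

UNSATISFIABLE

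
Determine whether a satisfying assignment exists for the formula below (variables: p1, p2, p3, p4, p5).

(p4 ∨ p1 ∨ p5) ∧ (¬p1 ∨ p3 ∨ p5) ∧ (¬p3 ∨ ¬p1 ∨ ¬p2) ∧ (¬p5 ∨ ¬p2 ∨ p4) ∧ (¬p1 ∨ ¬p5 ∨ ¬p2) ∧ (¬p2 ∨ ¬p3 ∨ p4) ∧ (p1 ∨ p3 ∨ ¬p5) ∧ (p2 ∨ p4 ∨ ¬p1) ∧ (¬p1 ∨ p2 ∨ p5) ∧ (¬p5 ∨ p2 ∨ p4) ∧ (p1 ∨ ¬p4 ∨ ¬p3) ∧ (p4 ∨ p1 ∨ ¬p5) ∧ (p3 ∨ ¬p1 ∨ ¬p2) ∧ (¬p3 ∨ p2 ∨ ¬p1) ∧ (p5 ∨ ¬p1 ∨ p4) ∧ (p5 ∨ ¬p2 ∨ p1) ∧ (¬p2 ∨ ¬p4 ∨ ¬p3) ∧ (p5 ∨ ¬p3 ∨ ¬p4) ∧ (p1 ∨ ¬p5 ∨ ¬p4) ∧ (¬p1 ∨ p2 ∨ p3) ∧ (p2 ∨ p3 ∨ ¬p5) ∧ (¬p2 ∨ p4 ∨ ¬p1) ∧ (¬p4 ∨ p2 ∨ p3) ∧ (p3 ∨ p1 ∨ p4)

No

Case p4 = True:
Case p1 = True:
Case p3 = True:
(¬p2) alone gives p2 = False.
But (p2) is also a unit clause — contradiction.
Backtrack on p3: now try p3 = False.
(p5) alone gives p5 = True.
(¬p2) alone gives p2 = False.
But (p2) is also a unit clause — contradiction.
Neither p3 = True nor p3 = False works.
Backtrack on p1: now try p1 = False.
(¬p3) alone gives p3 = False.
(¬p5) alone gives p5 = False.
(¬p2) alone gives p2 = False.
But (p2) is also a unit clause — contradiction.
Neither p1 = True nor p1 = False works.
Backtrack on p4: now try p4 = False.
Case p1 = True:
(p2) alone gives p2 = True.
But (¬p2) is also a unit clause — contradiction.
Backtrack on p1: now try p1 = False.
(p5) alone gives p5 = True.
But (¬p5) is also a unit clause — contradiction.
Neither p1 = True nor p1 = False works.
Neither p4 = True nor p4 = False works.
No assignment satisfies every clause.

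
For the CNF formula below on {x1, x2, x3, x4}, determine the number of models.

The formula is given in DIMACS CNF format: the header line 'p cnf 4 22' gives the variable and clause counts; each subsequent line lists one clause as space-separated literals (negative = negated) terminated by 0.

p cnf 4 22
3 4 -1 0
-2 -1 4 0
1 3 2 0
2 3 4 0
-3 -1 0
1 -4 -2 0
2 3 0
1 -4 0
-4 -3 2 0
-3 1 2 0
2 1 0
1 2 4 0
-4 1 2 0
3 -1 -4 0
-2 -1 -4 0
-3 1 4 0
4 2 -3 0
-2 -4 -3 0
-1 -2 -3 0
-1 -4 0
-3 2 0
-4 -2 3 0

There are 2^4 = 16 truth assignments over (x1, x2, x3, x4).
Check each against the 22 clauses (columns in the order x1, x2, x3, x4):
  F F F F  ✗ fails (x1 ∨ x3 ∨ x2)
  F F F T  ✗ fails (x1 ∨ x3 ∨ x2)
  F F T F  ✗ fails (¬x3 ∨ x1 ∨ x2)
  F F T T  ✗ fails (x1 ∨ ¬x4)
  F T F F  ✓ satisfies all
  F T F T  ✗ fails (x1 ∨ ¬x4 ∨ ¬x2)
  F T T F  ✗ fails (¬x3 ∨ x1 ∨ x4)
  F T T T  ✗ fails (x1 ∨ ¬x4 ∨ ¬x2)
  T F F F  ✗ fails (x3 ∨ x4 ∨ ¬x1)
  T F F T  ✗ fails (x2 ∨ x3)
  T F T F  ✗ fails (¬x3 ∨ ¬x1)
  T F T T  ✗ fails (¬x3 ∨ ¬x1)
  T T F F  ✗ fails (x3 ∨ x4 ∨ ¬x1)
  T T F T  ✗ fails (x3 ∨ ¬x1 ∨ ¬x4)
  T T T F  ✗ fails (¬x2 ∨ ¬x1 ∨ x4)
  T T T T  ✗ fails (¬x3 ∨ ¬x1)
1 of the 16 rows is a model.

1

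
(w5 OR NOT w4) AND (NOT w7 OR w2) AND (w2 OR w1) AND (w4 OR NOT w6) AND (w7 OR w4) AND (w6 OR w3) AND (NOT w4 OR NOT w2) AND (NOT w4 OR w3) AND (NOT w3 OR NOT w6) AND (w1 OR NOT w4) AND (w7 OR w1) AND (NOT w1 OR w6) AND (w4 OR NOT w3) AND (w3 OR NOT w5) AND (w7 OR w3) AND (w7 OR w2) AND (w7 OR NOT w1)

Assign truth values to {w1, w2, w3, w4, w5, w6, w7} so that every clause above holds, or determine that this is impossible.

UNSATISFIABLE

Case w5 = true:
From the singleton clause (w3), w3 = true.
From the singleton clause (NOT w6), w6 = false.
From the singleton clause (NOT w1), w1 = false.
From the singleton clause (w2), w2 = true.
From the singleton clause (NOT w4), w4 = false.
But (w4) is also a unit clause — contradiction.
So w5 must be the other value — set w5 = false.
From the singleton clause (NOT w4), w4 = false.
From the singleton clause (NOT w6), w6 = false.
From the singleton clause (w7), w7 = true.
From the singleton clause (w2), w2 = true.
From the singleton clause (w3), w3 = true.
But (NOT w3) is also a unit clause — contradiction.
Both values of w5 lead to a conflict.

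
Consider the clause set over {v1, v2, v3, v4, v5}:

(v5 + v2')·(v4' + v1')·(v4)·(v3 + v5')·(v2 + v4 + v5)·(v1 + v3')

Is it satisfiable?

Satisfiable

Unit clause (v4) forces v4 = 1.
Unit clause (v1') forces v1 = 0.
Unit clause (v3') forces v3 = 0.
Unit clause (v5') forces v5 = 0.
Unit clause (v2') forces v2 = 0.
This assignment satisfies each clause.
A satisfying assignment: v1 ↦ 0, v2 ↦ 0, v3 ↦ 0, v4 ↦ 1, v5 ↦ 0.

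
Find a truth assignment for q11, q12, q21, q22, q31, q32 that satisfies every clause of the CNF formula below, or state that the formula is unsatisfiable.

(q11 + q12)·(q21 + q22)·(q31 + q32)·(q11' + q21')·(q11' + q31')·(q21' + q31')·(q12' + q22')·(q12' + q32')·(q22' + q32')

UNSATISFIABLE

Branch on q11: set q11 = 1.
The clause (q21') is unit, so q21 = 0.
The clause (q22) is unit, so q22 = 1.
The clause (q31') is unit, so q31 = 0.
The clause (q32) is unit, so q32 = 1.
Now (q32') is unsatisfied and unit — conflict.
So q11 must be the other value — set q11 = 0.
The clause (q12) is unit, so q12 = 1.
The clause (q22') is unit, so q22 = 0.
The clause (q21) is unit, so q21 = 1.
The clause (q31') is unit, so q31 = 0.
The clause (q32) is unit, so q32 = 1.
Now (q32') is unsatisfied and unit — conflict.
Either choice for q11 ends in contradiction.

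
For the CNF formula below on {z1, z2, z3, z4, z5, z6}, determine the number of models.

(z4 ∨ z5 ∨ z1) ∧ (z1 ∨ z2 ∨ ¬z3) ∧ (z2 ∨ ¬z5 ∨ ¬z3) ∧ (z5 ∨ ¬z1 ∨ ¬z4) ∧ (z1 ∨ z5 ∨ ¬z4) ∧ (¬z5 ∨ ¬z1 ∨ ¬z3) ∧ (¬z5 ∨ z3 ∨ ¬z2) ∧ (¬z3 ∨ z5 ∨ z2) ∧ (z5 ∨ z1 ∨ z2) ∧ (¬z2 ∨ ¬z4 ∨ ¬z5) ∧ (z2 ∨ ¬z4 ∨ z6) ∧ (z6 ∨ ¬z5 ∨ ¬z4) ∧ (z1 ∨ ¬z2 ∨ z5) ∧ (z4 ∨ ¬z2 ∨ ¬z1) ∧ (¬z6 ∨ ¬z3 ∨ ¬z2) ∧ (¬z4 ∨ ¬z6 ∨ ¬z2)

There are 2^6 = 64 truth assignments over (z1, z2, z3, z4, z5, z6).
Split on z6. With z6 = True, the clauses containing z6 are satisfied and ¬z6 drops from the rest; 5 of the 2^5 = 32 assignments to the other variables satisfy what remains.
With z6 = False, by the same count on the reduced clause set, 4 assignments work.
(One model: z1=F, z2=F, z3=F, z4=F, z5=T, z6=F.)
Total: 5 + 4 = 9.

9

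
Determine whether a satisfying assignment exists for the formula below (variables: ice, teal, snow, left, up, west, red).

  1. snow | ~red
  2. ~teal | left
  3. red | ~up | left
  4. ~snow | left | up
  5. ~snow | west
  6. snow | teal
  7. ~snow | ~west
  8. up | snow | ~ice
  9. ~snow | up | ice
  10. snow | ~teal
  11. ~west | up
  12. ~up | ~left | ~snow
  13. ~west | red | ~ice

Case snow = 1:
From the singleton clause (west), west = 1.
But (~west) is also a unit clause — contradiction.
That branch fails; take snow = 0 instead.
From the singleton clause (~red), red = 0.
From the singleton clause (teal), teal = 1.
But (~teal) is also a unit clause — contradiction.
Either choice for snow ends in contradiction.
No assignment satisfies every clause.

No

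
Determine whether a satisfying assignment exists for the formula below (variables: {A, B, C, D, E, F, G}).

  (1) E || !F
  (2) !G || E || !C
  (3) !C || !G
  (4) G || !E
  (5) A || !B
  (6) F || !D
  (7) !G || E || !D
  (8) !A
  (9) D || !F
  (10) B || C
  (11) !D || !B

Yes, satisfiable

The clause (!A) is unit, so A = false.
The clause (!B) is unit, so B = false.
The clause (C) is unit, so C = true.
The clause (!G) is unit, so G = false.
The clause (!E) is unit, so E = false.
The clause (!F) is unit, so F = false.
The clause (!D) is unit, so D = false.
Every clause now holds.
A satisfying assignment: A: false, B: false, C: true, D: false, E: false, F: false, G: false.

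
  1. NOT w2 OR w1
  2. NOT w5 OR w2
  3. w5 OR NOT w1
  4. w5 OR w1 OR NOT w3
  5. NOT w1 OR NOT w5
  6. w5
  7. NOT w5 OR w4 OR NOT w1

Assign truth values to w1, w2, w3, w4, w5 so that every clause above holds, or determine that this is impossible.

UNSATISFIABLE

(w5) alone gives w5 = true.
(w2) alone gives w2 = true.
(w1) alone gives w1 = true.
But (NOT w1) is also a unit clause — contradiction.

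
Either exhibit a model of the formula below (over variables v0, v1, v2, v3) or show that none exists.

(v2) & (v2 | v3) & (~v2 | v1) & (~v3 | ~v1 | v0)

The clause (v2) is unit, so v2 = 1.
The clause (v1) is unit, so v1 = 1.
Suppose v3 = 1.
The clause (v0) is unit, so v0 = 1.
This assignment satisfies each clause.

v0 ↦ 1, v1 ↦ 1, v2 ↦ 1, v3 ↦ 1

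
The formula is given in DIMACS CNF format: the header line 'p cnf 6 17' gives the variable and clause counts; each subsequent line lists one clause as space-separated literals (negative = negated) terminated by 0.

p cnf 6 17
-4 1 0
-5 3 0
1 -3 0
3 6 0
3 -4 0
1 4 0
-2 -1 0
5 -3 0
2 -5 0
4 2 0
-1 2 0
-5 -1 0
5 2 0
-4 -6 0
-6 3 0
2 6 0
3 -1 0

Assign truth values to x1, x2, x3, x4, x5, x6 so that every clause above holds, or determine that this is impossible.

Try x4 = False.
(x1) alone gives x1 = True.
(¬x2) alone gives x2 = False.
That conflicts with the unit clause (x2).
Backtrack on x4: now try x4 = True.
(x1) alone gives x1 = True.
(x3) alone gives x3 = True.
(¬x2) alone gives x2 = False.
That conflicts with the unit clause (x2).
Neither x4 = True nor x4 = False works.

UNSATISFIABLE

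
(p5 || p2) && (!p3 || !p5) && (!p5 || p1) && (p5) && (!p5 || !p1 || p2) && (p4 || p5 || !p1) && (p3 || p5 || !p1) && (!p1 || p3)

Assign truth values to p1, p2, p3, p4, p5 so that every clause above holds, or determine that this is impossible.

(p5) alone gives p5 = true.
(!p3) alone gives p3 = false.
(p1) alone gives p1 = true.
But (!p1) is also a unit clause — contradiction.

UNSATISFIABLE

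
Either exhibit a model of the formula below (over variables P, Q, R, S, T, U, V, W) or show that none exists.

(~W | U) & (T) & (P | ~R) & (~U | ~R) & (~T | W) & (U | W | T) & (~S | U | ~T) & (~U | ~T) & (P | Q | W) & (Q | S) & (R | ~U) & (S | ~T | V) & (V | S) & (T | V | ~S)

UNSATISFIABLE

(T) alone gives T = 1.
(W) alone gives W = 1.
(U) alone gives U = 1.
But (~U) is also a unit clause — contradiction.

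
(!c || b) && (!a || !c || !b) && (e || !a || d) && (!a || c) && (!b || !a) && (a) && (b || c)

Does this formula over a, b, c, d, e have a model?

Unsatisfiable

Unit clause (a) forces a = true.
Unit clause (c) forces c = true.
Unit clause (b) forces b = true.
But (!b) is also a unit clause — contradiction.
No assignment satisfies every clause.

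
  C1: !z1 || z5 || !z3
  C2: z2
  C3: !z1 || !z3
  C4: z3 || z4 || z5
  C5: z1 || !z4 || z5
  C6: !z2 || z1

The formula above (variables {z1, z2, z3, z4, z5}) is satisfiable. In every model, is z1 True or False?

True

Suppose z1 = false.
Unit clause (z2) forces z2 = true.
That conflicts with the unit clause (!z2).
So every satisfying assignment has z1 = True.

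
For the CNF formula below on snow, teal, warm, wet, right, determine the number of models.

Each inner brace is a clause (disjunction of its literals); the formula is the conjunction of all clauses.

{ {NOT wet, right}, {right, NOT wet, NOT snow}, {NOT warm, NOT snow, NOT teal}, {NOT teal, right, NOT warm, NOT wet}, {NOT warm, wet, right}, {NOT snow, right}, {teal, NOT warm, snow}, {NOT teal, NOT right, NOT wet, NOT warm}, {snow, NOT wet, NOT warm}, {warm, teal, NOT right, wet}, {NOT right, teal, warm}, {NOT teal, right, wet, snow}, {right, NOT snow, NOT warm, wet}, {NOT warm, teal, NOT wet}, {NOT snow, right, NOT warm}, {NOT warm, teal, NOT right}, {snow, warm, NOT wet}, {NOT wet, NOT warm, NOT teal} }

There are 2^5 = 32 truth assignments over (snow, teal, warm, wet, right).
Split on teal. With teal = true, the clauses containing teal are satisfied and NOT teal drops from the rest; 4 of the 2^4 = 16 assignments to the other variables satisfy what remains.
With teal = false, by the same count on the reduced clause set, 1 assignment works.
(One model: snow=F, teal=F, warm=F, wet=F, right=F.)
Total: 4 + 1 = 5.

5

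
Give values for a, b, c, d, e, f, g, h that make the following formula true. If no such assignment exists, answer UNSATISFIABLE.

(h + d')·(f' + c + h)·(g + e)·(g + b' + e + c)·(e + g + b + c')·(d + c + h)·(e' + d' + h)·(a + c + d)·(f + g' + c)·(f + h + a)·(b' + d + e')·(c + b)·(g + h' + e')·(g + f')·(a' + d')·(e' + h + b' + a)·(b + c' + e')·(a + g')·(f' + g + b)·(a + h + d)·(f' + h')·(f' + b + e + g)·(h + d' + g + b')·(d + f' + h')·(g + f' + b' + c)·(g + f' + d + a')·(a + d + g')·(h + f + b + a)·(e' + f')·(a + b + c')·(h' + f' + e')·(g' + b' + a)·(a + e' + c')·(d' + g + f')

a=1,  b=0,  c=1,  d=0,  e=0,  f=1,  g=1,  h=0

Case h = 0:
Unit clause (d') forces d = 0.
Unit clause (c) forces c = 1.
Unit clause (a) forces a = 1.
Case g = 1:
Case b = 0:
Unit clause (e') forces e = 0.
No clause remains; f is free.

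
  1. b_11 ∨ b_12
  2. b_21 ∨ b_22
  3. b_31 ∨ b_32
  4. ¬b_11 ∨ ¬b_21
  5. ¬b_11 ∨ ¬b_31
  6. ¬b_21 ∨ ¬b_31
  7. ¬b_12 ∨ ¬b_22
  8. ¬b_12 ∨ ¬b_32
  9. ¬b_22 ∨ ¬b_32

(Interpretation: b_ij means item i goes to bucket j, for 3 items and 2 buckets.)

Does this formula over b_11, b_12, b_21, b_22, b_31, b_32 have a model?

Branch on b_11: set b_11 = True.
Unit clause (¬b_21) forces b_21 = False.
Unit clause (b_22) forces b_22 = True.
Unit clause (¬b_31) forces b_31 = False.
Unit clause (b_32) forces b_32 = True.
Now (¬b_32) is unsatisfied and unit — conflict.
Backtrack on b_11: now try b_11 = False.
Unit clause (b_12) forces b_12 = True.
Unit clause (¬b_22) forces b_22 = False.
Unit clause (b_21) forces b_21 = True.
Unit clause (¬b_31) forces b_31 = False.
Unit clause (b_32) forces b_32 = True.
Now (¬b_32) is unsatisfied and unit — conflict.
Both values of b_11 lead to a conflict.
No assignment satisfies every clause.

Unsatisfiable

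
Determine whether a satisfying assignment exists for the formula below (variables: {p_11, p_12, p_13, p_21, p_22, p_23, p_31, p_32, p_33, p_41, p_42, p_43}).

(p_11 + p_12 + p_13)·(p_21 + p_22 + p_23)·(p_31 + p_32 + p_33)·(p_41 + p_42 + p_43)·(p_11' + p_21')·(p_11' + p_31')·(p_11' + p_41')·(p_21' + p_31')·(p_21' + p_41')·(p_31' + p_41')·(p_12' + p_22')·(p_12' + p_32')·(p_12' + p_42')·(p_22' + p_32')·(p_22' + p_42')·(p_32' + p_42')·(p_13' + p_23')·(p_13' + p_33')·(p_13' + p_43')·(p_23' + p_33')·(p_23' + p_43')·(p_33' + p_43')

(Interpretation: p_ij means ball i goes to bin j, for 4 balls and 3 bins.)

Unsatisfiable

Try p_11 = 0.
Try p_12 = 1.
The clause (p_22') is unit, so p_22 = 0.
The clause (p_32') is unit, so p_32 = 0.
The clause (p_42') is unit, so p_42 = 0.
Try p_21 = 1.
The clause (p_31') is unit, so p_31 = 0.
The clause (p_33) is unit, so p_33 = 1.
The clause (p_41') is unit, so p_41 = 0.
The clause (p_43) is unit, so p_43 = 1.
But (p_43') is also a unit clause — contradiction.
That branch fails; take p_21 = 0 instead.
The clause (p_23) is unit, so p_23 = 1.
The clause (p_13') is unit, so p_13 = 0.
The clause (p_33') is unit, so p_33 = 0.
The clause (p_31) is unit, so p_31 = 1.
The clause (p_41') is unit, so p_41 = 0.
The clause (p_43) is unit, so p_43 = 1.
But (p_43') is also a unit clause — contradiction.
Both values of p_21 lead to a conflict.
That branch fails; take p_12 = 0 instead.
The clause (p_13) is unit, so p_13 = 1.
The clause (p_23') is unit, so p_23 = 0.
The clause (p_33') is unit, so p_33 = 0.
The clause (p_43') is unit, so p_43 = 0.
Try p_21 = 1.
The clause (p_31') is unit, so p_31 = 0.
The clause (p_32) is unit, so p_32 = 1.
The clause (p_41') is unit, so p_41 = 0.
The clause (p_42) is unit, so p_42 = 1.
But (p_42') is also a unit clause — contradiction.
That branch fails; take p_21 = 0 instead.
The clause (p_22) is unit, so p_22 = 1.
The clause (p_32') is unit, so p_32 = 0.
The clause (p_31) is unit, so p_31 = 1.
The clause (p_41') is unit, so p_41 = 0.
The clause (p_42) is unit, so p_42 = 1.
But (p_42') is also a unit clause — contradiction.
Both values of p_21 lead to a conflict.
Both values of p_12 lead to a conflict.
That branch fails; take p_11 = 1 instead.
The clause (p_21') is unit, so p_21 = 0.
The clause (p_31') is unit, so p_31 = 0.
The clause (p_41') is unit, so p_41 = 0.
Try p_22 = 1.
The clause (p_12') is unit, so p_12 = 0.
The clause (p_32') is unit, so p_32 = 0.
The clause (p_33) is unit, so p_33 = 1.
The clause (p_42') is unit, so p_42 = 0.
The clause (p_43) is unit, so p_43 = 1.
But (p_43') is also a unit clause — contradiction.
That branch fails; take p_22 = 0 instead.
The clause (p_23) is unit, so p_23 = 1.
The clause (p_13') is unit, so p_13 = 0.
The clause (p_33') is unit, so p_33 = 0.
The clause (p_32) is unit, so p_32 = 1.
The clause (p_12') is unit, so p_12 = 0.
The clause (p_42') is unit, so p_42 = 0.
The clause (p_43) is unit, so p_43 = 1.
But (p_43') is also a unit clause — contradiction.
Both values of p_22 lead to a conflict.
Both values of p_11 lead to a conflict.
No assignment satisfies every clause.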